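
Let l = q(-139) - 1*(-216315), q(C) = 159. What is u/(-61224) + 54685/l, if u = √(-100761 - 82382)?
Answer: 54685/216474 - I*√183143/61224 ≈ 0.25262 - 0.0069899*I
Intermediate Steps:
u = I*√183143 (u = √(-183143) = I*√183143 ≈ 427.95*I)
l = 216474 (l = 159 - 1*(-216315) = 159 + 216315 = 216474)
u/(-61224) + 54685/l = (I*√183143)/(-61224) + 54685/216474 = (I*√183143)*(-1/61224) + 54685*(1/216474) = -I*√183143/61224 + 54685/216474 = 54685/216474 - I*√183143/61224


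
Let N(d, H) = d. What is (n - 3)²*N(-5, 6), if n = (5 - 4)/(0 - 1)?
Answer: -80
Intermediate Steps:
n = -1 (n = 1/(-1) = 1*(-1) = -1)
(n - 3)²*N(-5, 6) = (-1 - 3)²*(-5) = (-4)²*(-5) = 16*(-5) = -80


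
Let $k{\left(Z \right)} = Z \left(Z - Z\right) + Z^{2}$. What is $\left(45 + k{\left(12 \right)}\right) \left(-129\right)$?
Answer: $-24381$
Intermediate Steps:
$k{\left(Z \right)} = Z^{2}$ ($k{\left(Z \right)} = Z 0 + Z^{2} = 0 + Z^{2} = Z^{2}$)
$\left(45 + k{\left(12 \right)}\right) \left(-129\right) = \left(45 + 12^{2}\right) \left(-129\right) = \left(45 + 144\right) \left(-129\right) = 189 \left(-129\right) = -24381$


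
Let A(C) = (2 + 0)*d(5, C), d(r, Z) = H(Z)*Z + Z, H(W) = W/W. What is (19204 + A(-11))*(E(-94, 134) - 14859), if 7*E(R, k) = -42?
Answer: -284813400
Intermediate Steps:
H(W) = 1
E(R, k) = -6 (E(R, k) = (⅐)*(-42) = -6)
d(r, Z) = 2*Z (d(r, Z) = 1*Z + Z = Z + Z = 2*Z)
A(C) = 4*C (A(C) = (2 + 0)*(2*C) = 2*(2*C) = 4*C)
(19204 + A(-11))*(E(-94, 134) - 14859) = (19204 + 4*(-11))*(-6 - 14859) = (19204 - 44)*(-14865) = 19160*(-14865) = -284813400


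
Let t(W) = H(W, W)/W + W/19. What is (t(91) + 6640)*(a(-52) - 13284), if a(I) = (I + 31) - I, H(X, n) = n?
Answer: -1673456310/19 ≈ -8.8077e+7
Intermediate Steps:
a(I) = 31 (a(I) = (31 + I) - I = 31)
t(W) = 1 + W/19 (t(W) = W/W + W/19 = 1 + W*(1/19) = 1 + W/19)
(t(91) + 6640)*(a(-52) - 13284) = ((1 + (1/19)*91) + 6640)*(31 - 13284) = ((1 + 91/19) + 6640)*(-13253) = (110/19 + 6640)*(-13253) = (126270/19)*(-13253) = -1673456310/19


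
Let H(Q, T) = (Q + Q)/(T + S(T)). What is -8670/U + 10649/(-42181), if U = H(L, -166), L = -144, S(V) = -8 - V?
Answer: -61015439/253086 ≈ -241.09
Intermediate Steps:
H(Q, T) = -Q/4 (H(Q, T) = (Q + Q)/(T + (-8 - T)) = (2*Q)/(-8) = (2*Q)*(-1/8) = -Q/4)
U = 36 (U = -1/4*(-144) = 36)
-8670/U + 10649/(-42181) = -8670/36 + 10649/(-42181) = -8670*1/36 + 10649*(-1/42181) = -1445/6 - 10649/42181 = -61015439/253086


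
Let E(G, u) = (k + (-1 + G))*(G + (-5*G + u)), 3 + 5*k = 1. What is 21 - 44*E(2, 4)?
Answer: 633/5 ≈ 126.60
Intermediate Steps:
k = -⅖ (k = -⅗ + (⅕)*1 = -⅗ + ⅕ = -⅖ ≈ -0.40000)
E(G, u) = (-7/5 + G)*(u - 4*G) (E(G, u) = (-⅖ + (-1 + G))*(G + (-5*G + u)) = (-7/5 + G)*(G + (u - 5*G)) = (-7/5 + G)*(u - 4*G))
21 - 44*E(2, 4) = 21 - 44*(-4*2² - 7/5*4 + (28/5)*2 + 2*4) = 21 - 44*(-4*4 - 28/5 + 56/5 + 8) = 21 - 44*(-16 - 28/5 + 56/5 + 8) = 21 - 44*(-12/5) = 21 + 528/5 = 633/5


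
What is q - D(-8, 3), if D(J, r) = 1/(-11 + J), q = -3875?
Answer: -73624/19 ≈ -3874.9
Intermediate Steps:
q - D(-8, 3) = -3875 - 1/(-11 - 8) = -3875 - 1/(-19) = -3875 - 1*(-1/19) = -3875 + 1/19 = -73624/19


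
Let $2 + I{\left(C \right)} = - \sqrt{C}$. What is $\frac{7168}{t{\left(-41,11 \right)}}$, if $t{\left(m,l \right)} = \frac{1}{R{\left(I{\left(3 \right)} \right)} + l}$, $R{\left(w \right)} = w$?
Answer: $64512 - 7168 \sqrt{3} \approx 52097.0$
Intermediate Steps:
$I{\left(C \right)} = -2 - \sqrt{C}$
$t{\left(m,l \right)} = \frac{1}{-2 + l - \sqrt{3}}$ ($t{\left(m,l \right)} = \frac{1}{\left(-2 - \sqrt{3}\right) + l} = \frac{1}{-2 + l - \sqrt{3}}$)
$\frac{7168}{t{\left(-41,11 \right)}} = \frac{7168}{\frac{1}{-2 + 11 - \sqrt{3}}} = \frac{7168}{\frac{1}{9 - \sqrt{3}}} = 7168 \left(9 - \sqrt{3}\right) = 64512 - 7168 \sqrt{3}$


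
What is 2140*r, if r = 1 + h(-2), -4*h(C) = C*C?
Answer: 0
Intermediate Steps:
h(C) = -C²/4 (h(C) = -C*C/4 = -C²/4)
r = 0 (r = 1 - ¼*(-2)² = 1 - ¼*4 = 1 - 1 = 0)
2140*r = 2140*0 = 0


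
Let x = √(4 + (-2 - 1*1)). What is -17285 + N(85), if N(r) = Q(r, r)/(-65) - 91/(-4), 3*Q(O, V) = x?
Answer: -13464559/780 ≈ -17262.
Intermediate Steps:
x = 1 (x = √(4 + (-2 - 1)) = √(4 - 3) = √1 = 1)
Q(O, V) = ⅓ (Q(O, V) = (⅓)*1 = ⅓)
N(r) = 17741/780 (N(r) = (⅓)/(-65) - 91/(-4) = (⅓)*(-1/65) - 91*(-¼) = -1/195 + 91/4 = 17741/780)
-17285 + N(85) = -17285 + 17741/780 = -13464559/780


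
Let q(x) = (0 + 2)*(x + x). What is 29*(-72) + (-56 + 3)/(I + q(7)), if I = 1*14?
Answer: -87749/42 ≈ -2089.3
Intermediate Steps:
I = 14
q(x) = 4*x (q(x) = 2*(2*x) = 4*x)
29*(-72) + (-56 + 3)/(I + q(7)) = 29*(-72) + (-56 + 3)/(14 + 4*7) = -2088 - 53/(14 + 28) = -2088 - 53/42 = -87749/42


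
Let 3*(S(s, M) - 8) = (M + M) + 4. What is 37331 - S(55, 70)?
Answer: 37275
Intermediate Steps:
S(s, M) = 28/3 + 2*M/3 (S(s, M) = 8 + ((M + M) + 4)/3 = 8 + (2*M + 4)/3 = 8 + (4 + 2*M)/3 = 8 + (4/3 + 2*M/3) = 28/3 + 2*M/3)
37331 - S(55, 70) = 37331 - (28/3 + (2/3)*70) = 37331 - (28/3 + 140/3) = 37331 - 1*56 = 37331 - 56 = 37275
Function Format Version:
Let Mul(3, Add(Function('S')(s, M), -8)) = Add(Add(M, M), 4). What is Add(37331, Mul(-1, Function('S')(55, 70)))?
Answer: 37275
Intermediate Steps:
Function('S')(s, M) = Add(Rational(28, 3), Mul(Rational(2, 3), M)) (Function('S')(s, M) = Add(8, Mul(Rational(1, 3), Add(Add(M, M), 4))) = Add(8, Mul(Rational(1, 3), Add(Mul(2, M), 4))) = Add(8, Mul(Rational(1, 3), Add(4, Mul(2, M)))) = Add(8, Add(Rational(4, 3), Mul(Rational(2, 3), M))) = Add(Rational(28, 3), Mul(Rational(2, 3), M)))
Add(37331, Mul(-1, Function('S')(55, 70))) = Add(37331, Mul(-1, Add(Rational(28, 3), Mul(Rational(2, 3), 70)))) = Add(37331, Mul(-1, Add(Rational(28, 3), Rational(140, 3)))) = Add(37331, Mul(-1, 56)) = Add(37331, -56) = 37275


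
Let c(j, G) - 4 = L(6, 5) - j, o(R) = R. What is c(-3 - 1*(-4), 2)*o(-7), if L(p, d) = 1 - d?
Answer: 7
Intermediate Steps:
c(j, G) = -j (c(j, G) = 4 + ((1 - 1*5) - j) = 4 + ((1 - 5) - j) = 4 + (-4 - j) = -j)
c(-3 - 1*(-4), 2)*o(-7) = -(-3 - 1*(-4))*(-7) = -(-3 + 4)*(-7) = -1*1*(-7) = -1*(-7) = 7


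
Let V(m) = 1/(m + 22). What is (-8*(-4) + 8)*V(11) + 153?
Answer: 5089/33 ≈ 154.21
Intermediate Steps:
V(m) = 1/(22 + m)
(-8*(-4) + 8)*V(11) + 153 = (-8*(-4) + 8)/(22 + 11) + 153 = (32 + 8)/33 + 153 = 40*(1/33) + 153 = 40/33 + 153 = 5089/33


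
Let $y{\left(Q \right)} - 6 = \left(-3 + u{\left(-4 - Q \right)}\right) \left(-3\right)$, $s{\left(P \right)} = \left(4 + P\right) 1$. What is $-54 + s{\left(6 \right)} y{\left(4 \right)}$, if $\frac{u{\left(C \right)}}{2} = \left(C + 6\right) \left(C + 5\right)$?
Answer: $-264$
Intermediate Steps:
$s{\left(P \right)} = 4 + P$
$u{\left(C \right)} = 2 \left(5 + C\right) \left(6 + C\right)$ ($u{\left(C \right)} = 2 \left(C + 6\right) \left(C + 5\right) = 2 \left(6 + C\right) \left(5 + C\right) = 2 \left(5 + C\right) \left(6 + C\right)$)
$y{\left(Q \right)} = 99 - 6 \left(-4 - Q\right)^{2} + 66 Q$ ($y{\left(Q \right)} = 6 + \left(-3 + \left(60 + 2 \left(-4 - Q\right)^{2} + 22 \left(-4 - Q\right)\right)\right) \left(-3\right) = 6 + \left(-3 + \left(60 + 2 \left(-4 - Q\right)^{2} - \left(88 + 22 Q\right)\right)\right) \left(-3\right) = 6 + \left(-3 - \left(28 - 2 \left(-4 - Q\right)^{2} + 22 Q\right)\right) \left(-3\right) = 6 + \left(-31 - 22 Q + 2 \left(-4 - Q\right)^{2}\right) \left(-3\right) = 6 + \left(93 - 6 \left(-4 - Q\right)^{2} + 66 Q\right) = 99 - 6 \left(-4 - Q\right)^{2} + 66 Q$)
$-54 + s{\left(6 \right)} y{\left(4 \right)} = -54 + \left(4 + 6\right) \left(3 - 6 \cdot 4^{2} + 18 \cdot 4\right) = -54 + 10 \left(3 - 96 + 72\right) = -54 + 10 \left(-21\right) = -54 - 210 = -264$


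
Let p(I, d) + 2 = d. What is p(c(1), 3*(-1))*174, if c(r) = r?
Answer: -870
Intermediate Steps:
p(I, d) = -2 + d
p(c(1), 3*(-1))*174 = (-2 + 3*(-1))*174 = (-2 - 3)*174 = -5*174 = -870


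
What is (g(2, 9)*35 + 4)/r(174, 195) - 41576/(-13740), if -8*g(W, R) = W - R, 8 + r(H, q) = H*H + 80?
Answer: 841482797/277987680 ≈ 3.0271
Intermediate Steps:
r(H, q) = 72 + H² (r(H, q) = -8 + (H*H + 80) = -8 + (H² + 80) = -8 + (80 + H²) = 72 + H²)
g(W, R) = -W/8 + R/8 (g(W, R) = -(W - R)/8 = -W/8 + R/8)
(g(2, 9)*35 + 4)/r(174, 195) - 41576/(-13740) = ((-⅛*2 + (⅛)*9)*35 + 4)/(72 + 174²) - 41576/(-13740) = ((-¼ + 9/8)*35 + 4)/(72 + 30276) - 41576*(-1/13740) = ((7/8)*35 + 4)/30348 + 10394/3435 = (245/8 + 4)*(1/30348) + 10394/3435 = (277/8)*(1/30348) + 10394/3435 = 277/242784 + 10394/3435 = 841482797/277987680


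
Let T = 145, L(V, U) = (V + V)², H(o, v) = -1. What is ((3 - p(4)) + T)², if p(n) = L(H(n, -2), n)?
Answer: 20736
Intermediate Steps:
L(V, U) = 4*V² (L(V, U) = (2*V)² = 4*V²)
p(n) = 4 (p(n) = 4*(-1)² = 4*1 = 4)
((3 - p(4)) + T)² = ((3 - 1*4) + 145)² = ((3 - 4) + 145)² = (-1 + 145)² = 144² = 20736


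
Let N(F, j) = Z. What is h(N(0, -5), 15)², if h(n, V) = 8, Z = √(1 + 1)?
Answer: 64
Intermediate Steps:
Z = √2 ≈ 1.4142
N(F, j) = √2
h(N(0, -5), 15)² = 8² = 64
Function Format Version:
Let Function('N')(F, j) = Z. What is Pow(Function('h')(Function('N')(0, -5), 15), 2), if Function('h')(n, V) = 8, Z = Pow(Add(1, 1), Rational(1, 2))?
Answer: 64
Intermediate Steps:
Z = Pow(2, Rational(1, 2)) ≈ 1.4142
Function('N')(F, j) = Pow(2, Rational(1, 2))
Pow(Function('h')(Function('N')(0, -5), 15), 2) = Pow(8, 2) = 64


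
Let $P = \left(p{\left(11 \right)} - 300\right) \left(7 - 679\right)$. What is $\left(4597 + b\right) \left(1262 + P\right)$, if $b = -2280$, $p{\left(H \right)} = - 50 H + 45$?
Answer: $1256328374$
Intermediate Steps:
$p{\left(H \right)} = 45 - 50 H$
$P = 540960$ ($P = \left(\left(45 - 550\right) - 300\right) \left(7 - 679\right) = \left(\left(45 - 550\right) - 300\right) \left(-672\right) = \left(-505 - 300\right) \left(-672\right) = \left(-805\right) \left(-672\right) = 540960$)
$\left(4597 + b\right) \left(1262 + P\right) = \left(4597 - 2280\right) \left(1262 + 540960\right) = 2317 \cdot 542222 = 1256328374$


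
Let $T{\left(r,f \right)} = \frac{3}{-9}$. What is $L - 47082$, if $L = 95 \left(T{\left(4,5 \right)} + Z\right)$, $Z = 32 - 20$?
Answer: $- \frac{137921}{3} \approx -45974.0$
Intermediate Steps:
$Z = 12$ ($Z = 32 - 20 = 12$)
$T{\left(r,f \right)} = - \frac{1}{3}$ ($T{\left(r,f \right)} = 3 \left(- \frac{1}{9}\right) = - \frac{1}{3}$)
$L = \frac{3325}{3}$ ($L = 95 \left(- \frac{1}{3} + 12\right) = 95 \cdot \frac{35}{3} = \frac{3325}{3} \approx 1108.3$)
$L - 47082 = \frac{3325}{3} - 47082 = - \frac{137921}{3}$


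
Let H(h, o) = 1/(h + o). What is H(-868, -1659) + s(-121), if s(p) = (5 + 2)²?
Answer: 123822/2527 ≈ 49.000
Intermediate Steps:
s(p) = 49 (s(p) = 7² = 49)
H(-868, -1659) + s(-121) = 1/(-868 - 1659) + 49 = 1/(-2527) + 49 = -1/2527 + 49 = 123822/2527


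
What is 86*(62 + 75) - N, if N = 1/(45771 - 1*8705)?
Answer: 436711611/37066 ≈ 11782.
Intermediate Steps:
N = 1/37066 (N = 1/(45771 - 8705) = 1/37066 ≈ 2.6979e-5)
86*(62 + 75) - N = 86*(62 + 75) - 1*1/37066 = 86*137 - 1/37066 = 11782 - 1/37066 = 436711611/37066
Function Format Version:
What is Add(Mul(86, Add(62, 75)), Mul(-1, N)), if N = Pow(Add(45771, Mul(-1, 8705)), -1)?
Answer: Rational(436711611, 37066) ≈ 11782.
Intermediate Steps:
N = Rational(1, 37066) (N = Pow(Add(45771, -8705), -1) = Pow(37066, -1) = Rational(1, 37066) ≈ 2.6979e-5)
Add(Mul(86, Add(62, 75)), Mul(-1, N)) = Add(Mul(86, Add(62, 75)), Mul(-1, Rational(1, 37066))) = Add(Mul(86, 137), Rational(-1, 37066)) = Add(11782, Rational(-1, 37066)) = Rational(436711611, 37066)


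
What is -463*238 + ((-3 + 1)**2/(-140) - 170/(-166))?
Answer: -320110678/2905 ≈ -1.1019e+5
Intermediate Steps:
-463*238 + ((-3 + 1)**2/(-140) - 170/(-166)) = -110194 + ((-2)**2*(-1/140) - 170*(-1/166)) = -110194 + (4*(-1/140) + 85/83) = -110194 + (-1/35 + 85/83) = -110194 + 2892/2905 = -320110678/2905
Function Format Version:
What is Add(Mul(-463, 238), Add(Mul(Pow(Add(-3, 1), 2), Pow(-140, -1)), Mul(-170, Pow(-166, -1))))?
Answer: Rational(-320110678, 2905) ≈ -1.1019e+5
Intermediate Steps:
Add(Mul(-463, 238), Add(Mul(Pow(Add(-3, 1), 2), Pow(-140, -1)), Mul(-170, Pow(-166, -1)))) = Add(-110194, Add(Mul(Pow(-2, 2), Rational(-1, 140)), Mul(-170, Rational(-1, 166)))) = Add(-110194, Add(Mul(4, Rational(-1, 140)), Rational(85, 83))) = Add(-110194, Add(Rational(-1, 35), Rational(85, 83))) = Add(-110194, Rational(2892, 2905)) = Rational(-320110678, 2905)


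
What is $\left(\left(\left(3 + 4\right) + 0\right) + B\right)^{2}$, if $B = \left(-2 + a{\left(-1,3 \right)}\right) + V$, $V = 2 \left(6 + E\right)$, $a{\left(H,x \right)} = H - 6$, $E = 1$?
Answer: $144$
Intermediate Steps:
$a{\left(H,x \right)} = -6 + H$ ($a{\left(H,x \right)} = H - 6 = -6 + H$)
$V = 14$ ($V = 2 \left(6 + 1\right) = 2 \cdot 7 = 14$)
$B = 5$ ($B = \left(-2 - 7\right) + 14 = -9 + 14 = 5$)
$\left(\left(\left(3 + 4\right) + 0\right) + B\right)^{2} = \left(\left(\left(3 + 4\right) + 0\right) + 5\right)^{2} = \left(\left(7 + 0\right) + 5\right)^{2} = \left(7 + 5\right)^{2} = 12^{2} = 144$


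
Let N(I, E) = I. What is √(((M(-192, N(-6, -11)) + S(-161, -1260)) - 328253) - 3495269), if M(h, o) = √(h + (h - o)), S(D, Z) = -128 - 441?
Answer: √(-3824091 + 3*I*√42) ≈ 0.005 + 1955.5*I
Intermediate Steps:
S(D, Z) = -569
M(h, o) = √(-o + 2*h)
√(((M(-192, N(-6, -11)) + S(-161, -1260)) - 328253) - 3495269) = √(((√(-1*(-6) + 2*(-192)) - 569) - 328253) - 3495269) = √(((√(6 - 384) - 569) - 328253) - 3495269) = √(((√(-378) - 569) - 328253) - 3495269) = √(((3*I*√42 - 569) - 328253) - 3495269) = √(((-569 + 3*I*√42) - 328253) - 3495269) = √((-328822 + 3*I*√42) - 3495269) = √(-3824091 + 3*I*√42)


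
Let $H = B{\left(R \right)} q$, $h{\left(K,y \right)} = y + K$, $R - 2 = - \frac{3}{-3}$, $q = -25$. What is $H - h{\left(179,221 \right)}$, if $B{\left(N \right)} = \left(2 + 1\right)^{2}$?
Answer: $-625$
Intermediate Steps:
$R = 3$ ($R = 2 - \frac{3}{-3} = 2 - -1 = 2 + 1 = 3$)
$h{\left(K,y \right)} = K + y$
$B{\left(N \right)} = 9$ ($B{\left(N \right)} = 3^{2} = 9$)
$H = -225$ ($H = 9 \left(-25\right) = -225$)
$H - h{\left(179,221 \right)} = -225 - \left(179 + 221\right) = -225 - 400 = -625$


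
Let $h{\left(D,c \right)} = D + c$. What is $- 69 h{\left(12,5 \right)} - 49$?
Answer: $-1222$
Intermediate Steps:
$- 69 h{\left(12,5 \right)} - 49 = - 69 \left(12 + 5\right) - 49 = \left(-69\right) 17 - 49 = -1173 - 49 = -1222$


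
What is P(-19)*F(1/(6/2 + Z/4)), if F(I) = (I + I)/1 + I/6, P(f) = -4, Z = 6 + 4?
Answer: -52/33 ≈ -1.5758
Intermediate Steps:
Z = 10
F(I) = 13*I/6 (F(I) = (2*I)*1 + I*(⅙) = 2*I + I/6 = 13*I/6)
P(-19)*F(1/(6/2 + Z/4)) = -26/(3*(6/2 + 10/4)) = -26/(3*(6*(½) + 10*(¼))) = -26/(3*(3 + 5/2)) = -26/(3*11/2) = -26*2/(3*11) = -4*13/33 = -52/33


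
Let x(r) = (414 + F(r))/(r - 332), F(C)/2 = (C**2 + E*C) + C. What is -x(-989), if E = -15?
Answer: 1984348/1321 ≈ 1502.2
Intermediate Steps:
F(C) = -28*C + 2*C**2 (F(C) = 2*((C**2 - 15*C) + C) = 2*(C**2 - 14*C) = -28*C + 2*C**2)
x(r) = (414 + 2*r*(-14 + r))/(-332 + r) (x(r) = (414 + 2*r*(-14 + r))/(r - 332) = (414 + 2*r*(-14 + r))/(-332 + r))
-x(-989) = -2*(207 - 989*(-14 - 989))/(-332 - 989) = -2*(207 - 989*(-1003))/(-1321) = -2*(-1)*(207 + 991967)/1321 = -2*(-1)*992174/1321 = -1*(-1984348/1321) = 1984348/1321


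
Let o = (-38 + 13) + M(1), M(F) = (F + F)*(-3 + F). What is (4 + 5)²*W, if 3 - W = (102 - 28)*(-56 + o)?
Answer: 509733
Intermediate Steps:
M(F) = 2*F*(-3 + F) (M(F) = (2*F)*(-3 + F) = 2*F*(-3 + F))
o = -29 (o = (-38 + 13) + 2*1*(-3 + 1) = -25 + 2*1*(-2) = -25 - 4 = -29)
W = 6293 (W = 3 - (102 - 28)*(-56 - 29) = 3 - 74*(-85) = 3 - 1*(-6290) = 3 + 6290 = 6293)
(4 + 5)²*W = (4 + 5)²*6293 = 9²*6293 = 81*6293 = 509733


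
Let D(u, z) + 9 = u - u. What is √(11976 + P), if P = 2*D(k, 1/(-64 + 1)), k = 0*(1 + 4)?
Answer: √11958 ≈ 109.35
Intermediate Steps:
k = 0 (k = 0*5 = 0)
D(u, z) = -9 (D(u, z) = -9 + (u - u) = -9 + 0 = -9)
P = -18 (P = 2*(-9) = -18)
√(11976 + P) = √(11976 - 18) = √11958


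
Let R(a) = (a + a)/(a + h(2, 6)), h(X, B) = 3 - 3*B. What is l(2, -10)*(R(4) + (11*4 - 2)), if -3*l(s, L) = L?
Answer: 4540/33 ≈ 137.58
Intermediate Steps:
l(s, L) = -L/3
R(a) = 2*a/(-15 + a) (R(a) = (a + a)/(a + (3 - 3*6)) = (2*a)/(a + (3 - 18)) = (2*a)/(a - 15) = (2*a)/(-15 + a) = 2*a/(-15 + a))
l(2, -10)*(R(4) + (11*4 - 2)) = (-⅓*(-10))*(2*4/(-15 + 4) + (11*4 - 2)) = 10*(2*4/(-11) + (44 - 2))/3 = 10*(2*4*(-1/11) + 42)/3 = 10*(-8/11 + 42)/3 = (10/3)*(454/11) = 4540/33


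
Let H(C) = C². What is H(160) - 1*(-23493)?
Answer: 49093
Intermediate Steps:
H(160) - 1*(-23493) = 160² - 1*(-23493) = 25600 + 23493 = 49093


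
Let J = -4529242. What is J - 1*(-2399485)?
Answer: -2129757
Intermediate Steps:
J - 1*(-2399485) = -4529242 - 1*(-2399485) = -4529242 + 2399485 = -2129757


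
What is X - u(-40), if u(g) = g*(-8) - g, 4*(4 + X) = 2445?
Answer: 989/4 ≈ 247.25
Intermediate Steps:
X = 2429/4 (X = -4 + (1/4)*2445 = -4 + 2445/4 = 2429/4 ≈ 607.25)
u(g) = -9*g (u(g) = -8*g - g = -9*g)
X - u(-40) = 2429/4 - (-9)*(-40) = 2429/4 - 1*360 = 2429/4 - 360 = 989/4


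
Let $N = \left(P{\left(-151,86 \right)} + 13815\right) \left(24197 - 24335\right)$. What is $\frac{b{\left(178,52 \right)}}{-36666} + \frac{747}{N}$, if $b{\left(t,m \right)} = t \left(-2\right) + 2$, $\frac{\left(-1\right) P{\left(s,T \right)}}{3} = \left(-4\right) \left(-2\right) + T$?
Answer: $\frac{11735641}{1268069166} \approx 0.0092547$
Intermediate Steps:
$P{\left(s,T \right)} = -24 - 3 T$ ($P{\left(s,T \right)} = - 3 \left(\left(-4\right) \left(-2\right) + T\right) = - 3 \left(8 + T\right) = -24 - 3 T$)
$b{\left(t,m \right)} = 2 - 2 t$ ($b{\left(t,m \right)} = - 2 t + 2 = 2 - 2 t$)
$N = -1867554$ ($N = \left(\left(-24 - 258\right) + 13815\right) \left(24197 - 24335\right) = \left(\left(-24 - 258\right) + 13815\right) \left(-138\right) = \left(-282 + 13815\right) \left(-138\right) = 13533 \left(-138\right) = -1867554$)
$\frac{b{\left(178,52 \right)}}{-36666} + \frac{747}{N} = \frac{2 - 356}{-36666} + \frac{747}{-1867554} = \left(2 - 356\right) \left(- \frac{1}{36666}\right) + 747 \left(- \frac{1}{1867554}\right) = \left(-354\right) \left(- \frac{1}{36666}\right) - \frac{83}{207506} = \frac{59}{6111} - \frac{83}{207506} = \frac{11735641}{1268069166}$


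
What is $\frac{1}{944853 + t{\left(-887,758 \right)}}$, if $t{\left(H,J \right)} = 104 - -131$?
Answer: $\frac{1}{945088} \approx 1.0581 \cdot 10^{-6}$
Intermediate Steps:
$t{\left(H,J \right)} = 235$ ($t{\left(H,J \right)} = 104 + 131 = 235$)
$\frac{1}{944853 + t{\left(-887,758 \right)}} = \frac{1}{944853 + 235} = \frac{1}{945088}$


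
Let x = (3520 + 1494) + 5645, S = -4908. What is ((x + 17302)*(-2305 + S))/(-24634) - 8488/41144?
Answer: 1037227953425/126692662 ≈ 8187.0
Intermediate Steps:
x = 10659 (x = 5014 + 5645 = 10659)
((x + 17302)*(-2305 + S))/(-24634) - 8488/41144 = ((10659 + 17302)*(-2305 - 4908))/(-24634) - 8488/41144 = (27961*(-7213))*(-1/24634) - 8488*1/41144 = -201682693*(-1/24634) - 1061/5143 = 201682693/24634 - 1061/5143 = 1037227953425/126692662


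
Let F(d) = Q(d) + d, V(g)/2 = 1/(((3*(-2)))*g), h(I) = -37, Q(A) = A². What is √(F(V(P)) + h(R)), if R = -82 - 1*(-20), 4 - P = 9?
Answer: I*√8309/15 ≈ 6.0769*I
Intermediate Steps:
P = -5 (P = 4 - 1*9 = 4 - 9 = -5)
R = -62 (R = -82 + 20 = -62)
V(g) = -1/(3*g) (V(g) = 2*(1/(((3*(-2)))*g)) = 2*(1/((-6)*g)) = 2*(-1/(6*g)) = -1/(3*g))
F(d) = d + d² (F(d) = d² + d = d + d²)
√(F(V(P)) + h(R)) = √((-⅓/(-5))*(1 - ⅓/(-5)) - 37) = √((-⅓*(-⅕))*(1 - ⅓*(-⅕)) - 37) = √((1 + 1/15)/15 - 37) = √((1/15)*(16/15) - 37) = √(16/225 - 37) = √(-8309/225) = I*√8309/15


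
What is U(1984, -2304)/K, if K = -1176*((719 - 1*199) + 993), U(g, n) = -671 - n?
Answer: -1633/1779288 ≈ -0.00091778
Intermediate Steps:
K = -1779288 (K = -1176*((719 - 199) + 993) = -1176*(520 + 993) = -1176*1513 = -1779288)
U(1984, -2304)/K = (-671 - 1*(-2304))/(-1779288) = (-671 + 2304)*(-1/1779288) = 1633*(-1/1779288) = -1633/1779288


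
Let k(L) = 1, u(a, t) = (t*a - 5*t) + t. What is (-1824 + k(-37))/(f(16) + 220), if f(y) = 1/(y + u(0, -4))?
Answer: -58336/7041 ≈ -8.2852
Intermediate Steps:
u(a, t) = -4*t + a*t (u(a, t) = (a*t - 5*t) + t = (-5*t + a*t) + t = -4*t + a*t)
f(y) = 1/(16 + y) (f(y) = 1/(y - 4*(-4 + 0)) = 1/(y - 4*(-4)) = 1/(y + 16) = 1/(16 + y))
(-1824 + k(-37))/(f(16) + 220) = (-1824 + 1)/(1/(16 + 16) + 220) = -1823/(1/32 + 220) = -1823/7041/32 = -1823*32/7041 = -58336/7041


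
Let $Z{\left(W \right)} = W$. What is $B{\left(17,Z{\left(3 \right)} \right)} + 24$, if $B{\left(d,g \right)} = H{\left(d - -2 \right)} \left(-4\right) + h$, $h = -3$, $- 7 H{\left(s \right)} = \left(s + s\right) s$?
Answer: $\frac{3035}{7} \approx 433.57$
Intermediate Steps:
$H{\left(s \right)} = - \frac{2 s^{2}}{7}$ ($H{\left(s \right)} = - \frac{\left(s + s\right) s}{7} = - \frac{2 s s}{7} = - \frac{2 s^{2}}{7}$)
$B{\left(d,g \right)} = -3 + \frac{8 \left(2 + d\right)^{2}}{7}$ ($B{\left(d,g \right)} = - \frac{2 \left(d - -2\right)^{2}}{7} \left(-4\right) - 3 = - \frac{2 \left(d + 2\right)^{2}}{7} \left(-4\right) - 3 = - \frac{2 \left(2 + d\right)^{2}}{7} \left(-4\right) - 3 = \frac{8 \left(2 + d\right)^{2}}{7} - 3 = -3 + \frac{8 \left(2 + d\right)^{2}}{7}$)
$B{\left(17,Z{\left(3 \right)} \right)} + 24 = \left(-3 + \frac{8 \left(2 + 17\right)^{2}}{7}\right) + 24 = \left(-3 + \frac{8 \cdot 19^{2}}{7}\right) + 24 = \left(-3 + \frac{8}{7} \cdot 361\right) + 24 = \left(-3 + \frac{2888}{7}\right) + 24 = \frac{2867}{7} + 24 = \frac{3035}{7}$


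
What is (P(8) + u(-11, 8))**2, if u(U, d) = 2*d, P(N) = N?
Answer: 576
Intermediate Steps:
(P(8) + u(-11, 8))**2 = (8 + 2*8)**2 = (8 + 16)**2 = 24**2 = 576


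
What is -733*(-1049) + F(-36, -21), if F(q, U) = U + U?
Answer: 768875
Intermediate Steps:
F(q, U) = 2*U
-733*(-1049) + F(-36, -21) = -733*(-1049) + 2*(-21) = 768917 - 42 = 768875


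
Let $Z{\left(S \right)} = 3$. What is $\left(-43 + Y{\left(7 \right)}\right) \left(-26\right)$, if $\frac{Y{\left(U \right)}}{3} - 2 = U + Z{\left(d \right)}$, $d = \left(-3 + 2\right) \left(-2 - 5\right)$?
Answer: $182$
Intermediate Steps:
$d = 7$ ($d = \left(-1\right) \left(-7\right) = 7$)
$Y{\left(U \right)} = 15 + 3 U$ ($Y{\left(U \right)} = 6 + 3 \left(U + 3\right) = 6 + 3 \left(3 + U\right) = 6 + \left(9 + 3 U\right) = 15 + 3 U$)
$\left(-43 + Y{\left(7 \right)}\right) \left(-26\right) = \left(-43 + \left(15 + 3 \cdot 7\right)\right) \left(-26\right) = \left(-43 + \left(15 + 21\right)\right) \left(-26\right) = \left(-43 + 36\right) \left(-26\right) = \left(-7\right) \left(-26\right) = 182$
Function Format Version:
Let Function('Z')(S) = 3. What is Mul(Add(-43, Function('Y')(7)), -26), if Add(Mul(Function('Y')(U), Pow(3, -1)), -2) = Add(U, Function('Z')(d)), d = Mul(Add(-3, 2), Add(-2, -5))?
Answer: 182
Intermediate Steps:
d = 7 (d = Mul(-1, -7) = 7)
Function('Y')(U) = Add(15, Mul(3, U)) (Function('Y')(U) = Add(6, Mul(3, Add(U, 3))) = Add(6, Mul(3, Add(3, U))) = Add(6, Add(9, Mul(3, U))) = Add(15, Mul(3, U)))
Mul(Add(-43, Function('Y')(7)), -26) = Mul(Add(-43, Add(15, Mul(3, 7))), -26) = Mul(Add(-43, Add(15, 21)), -26) = Mul(Add(-43, 36), -26) = Mul(-7, -26) = 182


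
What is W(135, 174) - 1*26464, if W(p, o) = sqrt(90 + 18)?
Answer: -26464 + 6*sqrt(3) ≈ -26454.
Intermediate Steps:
W(p, o) = 6*sqrt(3) (W(p, o) = sqrt(108) = 6*sqrt(3))
W(135, 174) - 1*26464 = 6*sqrt(3) - 1*26464 = 6*sqrt(3) - 26464 = -26464 + 6*sqrt(3)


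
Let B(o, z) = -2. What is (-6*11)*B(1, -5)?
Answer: 132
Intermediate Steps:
(-6*11)*B(1, -5) = -6*11*(-2) = -66*(-2) = 132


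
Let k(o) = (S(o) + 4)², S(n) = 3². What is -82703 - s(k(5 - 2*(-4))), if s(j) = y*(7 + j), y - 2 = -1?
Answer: -82879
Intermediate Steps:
y = 1 (y = 2 - 1 = 1)
S(n) = 9
k(o) = 169 (k(o) = (9 + 4)² = 13² = 169)
s(j) = 7 + j (s(j) = 1*(7 + j) = 7 + j)
-82703 - s(k(5 - 2*(-4))) = -82703 - (7 + 169) = -82703 - 1*176 = -82703 - 176 = -82879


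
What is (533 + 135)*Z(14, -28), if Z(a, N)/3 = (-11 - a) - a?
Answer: -78156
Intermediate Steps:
Z(a, N) = -33 - 6*a (Z(a, N) = 3*((-11 - a) - a) = 3*(-11 - 2*a) = -33 - 6*a)
(533 + 135)*Z(14, -28) = (533 + 135)*(-33 - 6*14) = 668*(-33 - 84) = 668*(-117) = -78156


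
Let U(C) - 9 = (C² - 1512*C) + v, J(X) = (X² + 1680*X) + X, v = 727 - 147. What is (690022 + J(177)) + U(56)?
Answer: 937941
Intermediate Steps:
v = 580
J(X) = X² + 1681*X
U(C) = 589 + C² - 1512*C (U(C) = 9 + ((C² - 1512*C) + 580) = 9 + (580 + C² - 1512*C) = 589 + C² - 1512*C)
(690022 + J(177)) + U(56) = (690022 + 177*(1681 + 177)) + (589 + 56² - 1512*56) = (690022 + 177*1858) + (589 + 3136 - 84672) = (690022 + 328866) - 80947 = 1018888 - 80947 = 937941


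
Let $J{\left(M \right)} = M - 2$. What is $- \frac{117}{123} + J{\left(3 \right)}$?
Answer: $\frac{2}{41} \approx 0.048781$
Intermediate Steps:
$J{\left(M \right)} = -2 + M$
$- \frac{117}{123} + J{\left(3 \right)} = - \frac{117}{123} + \left(-2 + 3\right) = \left(-117\right) \frac{1}{123} + 1 = - \frac{39}{41} + 1 = \frac{2}{41}$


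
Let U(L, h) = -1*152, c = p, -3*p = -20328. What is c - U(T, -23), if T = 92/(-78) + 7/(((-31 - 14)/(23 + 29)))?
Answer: 6928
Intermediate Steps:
p = 6776 (p = -⅓*(-20328) = 6776)
c = 6776
T = -5422/585 (T = 92*(-1/78) + 7/((-45/52)) = -46/39 + 7/((-45*1/52)) = -46/39 + 7/(-45/52) = -46/39 + 7*(-52/45) = -46/39 - 364/45 = -5422/585 ≈ -9.2684)
U(L, h) = -152
c - U(T, -23) = 6776 - 1*(-152) = 6776 + 152 = 6928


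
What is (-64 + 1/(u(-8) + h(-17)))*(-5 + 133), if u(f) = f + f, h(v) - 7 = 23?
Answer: -57280/7 ≈ -8182.9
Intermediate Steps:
h(v) = 30 (h(v) = 7 + 23 = 30)
u(f) = 2*f
(-64 + 1/(u(-8) + h(-17)))*(-5 + 133) = (-64 + 1/(2*(-8) + 30))*(-5 + 133) = (-64 + 1/(-16 + 30))*128 = (-64 + 1/14)*128 = -895/14*128 = -57280/7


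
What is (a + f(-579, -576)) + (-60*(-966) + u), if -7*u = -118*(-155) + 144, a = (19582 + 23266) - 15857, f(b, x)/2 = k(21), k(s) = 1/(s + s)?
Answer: 1728670/21 ≈ 82318.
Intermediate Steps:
k(s) = 1/(2*s)
f(b, x) = 1/21 (f(b, x) = 2*((½)/21) = 2*((½)*(1/21)) = 2*(1/42) = 1/21)
a = 26991 (a = 42848 - 15857 = 26991)
u = -18434/7 (u = -(-118*(-155) + 144)/7 = -(18290 + 144)/7 = -⅐*18434 = -18434/7 ≈ -2633.4)
(a + f(-579, -576)) + (-60*(-966) + u) = (26991 + 1/21) + (-60*(-966) - 18434/7) = 566812/21 + (57960 - 18434/7) = 566812/21 + 387286/7 = 1728670/21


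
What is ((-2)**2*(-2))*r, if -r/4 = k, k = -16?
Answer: -512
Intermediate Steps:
r = 64 (r = -4*(-16) = 64)
((-2)**2*(-2))*r = ((-2)**2*(-2))*64 = (4*(-2))*64 = -8*64 = -512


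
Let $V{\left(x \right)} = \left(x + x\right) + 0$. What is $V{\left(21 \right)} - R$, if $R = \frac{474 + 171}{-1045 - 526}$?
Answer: $\frac{66627}{1571} \approx 42.411$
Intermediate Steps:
$V{\left(x \right)} = 2 x$ ($V{\left(x \right)} = 2 x + 0 = 2 x$)
$R = - \frac{645}{1571}$ ($R = \frac{645}{-1571} = 645 \left(- \frac{1}{1571}\right) = - \frac{645}{1571} \approx -0.41057$)
$V{\left(21 \right)} - R = 2 \cdot 21 - - \frac{645}{1571} = 42 + \frac{645}{1571} = \frac{66627}{1571}$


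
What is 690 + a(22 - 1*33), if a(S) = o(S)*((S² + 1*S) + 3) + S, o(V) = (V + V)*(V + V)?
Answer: 55371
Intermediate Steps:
o(V) = 4*V² (o(V) = (2*V)*(2*V) = 4*V²)
a(S) = S + 4*S²*(3 + S + S²) (a(S) = (4*S²)*((S² + 1*S) + 3) + S = (4*S²)*((S² + S) + 3) + S = (4*S²)*((S + S²) + 3) + S = (4*S²)*(3 + S + S²) + S = 4*S²*(3 + S + S²) + S = S + 4*S²*(3 + S + S²))
690 + a(22 - 1*33) = 690 + (22 - 1*33)*(1 + 4*(22 - 1*33)² + 4*(22 - 1*33)³ + 12*(22 - 1*33)) = 690 + (22 - 33)*(1 + 4*(22 - 33)² + 4*(22 - 33)³ + 12*(22 - 33)) = 690 - 11*(1 + 4*(-11)² + 4*(-11)³ + 12*(-11)) = 690 - 11*(1 + 4*121 + 4*(-1331) - 132) = 690 - 11*(1 + 484 - 5324 - 132) = 690 - 11*(-4971) = 690 + 54681 = 55371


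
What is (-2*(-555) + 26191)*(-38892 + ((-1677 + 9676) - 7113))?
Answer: -1037601806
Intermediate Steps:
(-2*(-555) + 26191)*(-38892 + ((-1677 + 9676) - 7113)) = (1110 + 26191)*(-38892 + (7999 - 7113)) = 27301*(-38892 + 886) = 27301*(-38006) = -1037601806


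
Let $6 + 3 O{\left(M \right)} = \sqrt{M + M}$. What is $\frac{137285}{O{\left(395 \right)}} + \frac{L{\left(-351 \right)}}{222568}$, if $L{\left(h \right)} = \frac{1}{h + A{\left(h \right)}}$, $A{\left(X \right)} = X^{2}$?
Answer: $\frac{2598723832194029}{792931885200} + \frac{411855 \sqrt{790}}{754} \approx 18630.0$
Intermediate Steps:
$O{\left(M \right)} = -2 + \frac{\sqrt{2} \sqrt{M}}{3}$ ($O{\left(M \right)} = -2 + \frac{\sqrt{M + M}}{3} = -2 + \frac{\sqrt{2 M}}{3} = -2 + \frac{\sqrt{2} \sqrt{M}}{3}$)
$L{\left(h \right)} = \frac{1}{h + h^{2}}$
$\frac{137285}{O{\left(395 \right)}} + \frac{L{\left(-351 \right)}}{222568} = \frac{137285}{-2 + \frac{\sqrt{2} \sqrt{395}}{3}} + \frac{\frac{1}{-351} \frac{1}{1 - 351}}{222568} = \frac{137285}{-2 + \frac{\sqrt{790}}{3}} + - \frac{1}{351 \left(-350\right)} \frac{1}{222568} = \frac{137285}{-2 + \frac{\sqrt{790}}{3}} + \left(- \frac{1}{351}\right) \left(- \frac{1}{350}\right) \frac{1}{222568} = \frac{137285}{-2 + \frac{\sqrt{790}}{3}} + \frac{1}{122850} \cdot \frac{1}{222568} = \frac{137285}{-2 + \frac{\sqrt{790}}{3}} + \frac{1}{27342478800} = \frac{1}{27342478800} + \frac{137285}{-2 + \frac{\sqrt{790}}{3}}$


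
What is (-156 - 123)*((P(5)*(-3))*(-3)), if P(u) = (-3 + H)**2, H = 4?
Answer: -2511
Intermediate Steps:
P(u) = 1 (P(u) = (-3 + 4)**2 = 1**2 = 1)
(-156 - 123)*((P(5)*(-3))*(-3)) = (-156 - 123)*((1*(-3))*(-3)) = -(-837)*(-3) = -279*9 = -2511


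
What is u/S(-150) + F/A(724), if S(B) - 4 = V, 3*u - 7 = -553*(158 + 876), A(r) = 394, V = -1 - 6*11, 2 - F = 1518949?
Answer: -8827679/10638 ≈ -829.83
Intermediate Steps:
F = -1518947 (F = 2 - 1*1518949 = 2 - 1518949 = -1518947)
V = -67 (V = -1 - 66 = -67)
u = -571795/3 (u = 7/3 + (-553*(158 + 876))/3 = 7/3 + (-553*1034)/3 = 7/3 + (⅓)*(-571802) = 7/3 - 571802/3 = -571795/3 ≈ -1.9060e+5)
S(B) = -63 (S(B) = 4 - 67 = -63)
u/S(-150) + F/A(724) = -571795/3/(-63) - 1518947/394 = -571795/3*(-1/63) - 1518947*1/394 = 81685/27 - 1518947/394 = -8827679/10638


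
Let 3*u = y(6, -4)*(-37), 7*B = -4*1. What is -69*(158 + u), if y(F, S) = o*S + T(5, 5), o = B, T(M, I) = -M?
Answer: -92483/7 ≈ -13212.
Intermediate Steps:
B = -4/7 (B = (-4*1)/7 = (1/7)*(-4) = -4/7 ≈ -0.57143)
o = -4/7 ≈ -0.57143
y(F, S) = -5 - 4*S/7 (y(F, S) = -4*S/7 - 1*5 = -4*S/7 - 5 = -5 - 4*S/7)
u = 703/21 (u = ((-5 - 4/7*(-4))*(-37))/3 = ((-5 + 16/7)*(-37))/3 = (-19/7*(-37))/3 = (1/3)*(703/7) = 703/21 ≈ 33.476)
-69*(158 + u) = -69*(158 + 703/21) = -69*4021/21 = -92483/7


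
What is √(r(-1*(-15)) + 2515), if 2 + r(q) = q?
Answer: 4*√158 ≈ 50.279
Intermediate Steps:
r(q) = -2 + q
√(r(-1*(-15)) + 2515) = √((-2 - 1*(-15)) + 2515) = √((-2 + 15) + 2515) = √(13 + 2515) = √2528 = 4*√158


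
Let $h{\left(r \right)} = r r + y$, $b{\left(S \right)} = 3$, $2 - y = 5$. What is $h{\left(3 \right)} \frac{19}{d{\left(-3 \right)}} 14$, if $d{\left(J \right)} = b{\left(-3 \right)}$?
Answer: $532$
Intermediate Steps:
$y = -3$ ($y = 2 - 5 = -3$)
$d{\left(J \right)} = 3$
$h{\left(r \right)} = -3 + r^{2}$ ($h{\left(r \right)} = r r - 3 = r^{2} - 3 = -3 + r^{2}$)
$h{\left(3 \right)} \frac{19}{d{\left(-3 \right)}} 14 = \left(-3 + 3^{2}\right) \frac{19}{3} \cdot 14 = \left(-3 + 9\right) 19 \cdot \frac{1}{3} \cdot 14 = 6 \cdot \frac{19}{3} \cdot 14 = 38 \cdot 14 = 532$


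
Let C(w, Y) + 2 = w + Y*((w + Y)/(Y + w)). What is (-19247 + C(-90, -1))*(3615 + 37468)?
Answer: -794545220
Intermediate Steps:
C(w, Y) = -2 + Y + w (C(w, Y) = -2 + (w + Y*((w + Y)/(Y + w))) = -2 + (w + Y*((Y + w)/(Y + w))) = -2 + (w + Y*1) = -2 + (w + Y) = -2 + (Y + w) = -2 + Y + w)
(-19247 + C(-90, -1))*(3615 + 37468) = (-19247 + (-2 - 1 - 90))*(3615 + 37468) = (-19247 - 93)*41083 = -19340*41083 = -794545220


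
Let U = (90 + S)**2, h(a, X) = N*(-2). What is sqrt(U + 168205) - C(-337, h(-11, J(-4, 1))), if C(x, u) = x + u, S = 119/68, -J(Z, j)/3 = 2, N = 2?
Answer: 341 + sqrt(2825969)/4 ≈ 761.27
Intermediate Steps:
J(Z, j) = -6 (J(Z, j) = -3*2 = -6)
S = 7/4 (S = 119*(1/68) = 7/4 ≈ 1.7500)
h(a, X) = -4 (h(a, X) = 2*(-2) = -4)
U = 134689/16 (U = (90 + 7/4)**2 = (367/4)**2 = 134689/16 ≈ 8418.1)
C(x, u) = u + x
sqrt(U + 168205) - C(-337, h(-11, J(-4, 1))) = sqrt(134689/16 + 168205) - (-4 - 337) = sqrt(2825969/16) - 1*(-341) = sqrt(2825969)/4 + 341 = 341 + sqrt(2825969)/4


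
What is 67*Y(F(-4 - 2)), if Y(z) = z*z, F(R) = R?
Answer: 2412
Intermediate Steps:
Y(z) = z²
67*Y(F(-4 - 2)) = 67*(-4 - 2)² = 67*(-6)² = 67*36 = 2412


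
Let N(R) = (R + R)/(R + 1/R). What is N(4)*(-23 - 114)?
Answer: -4384/17 ≈ -257.88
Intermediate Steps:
N(R) = 2*R/(R + 1/R) (N(R) = (2*R)/(R + 1/R) = 2*R/(R + 1/R))
N(4)*(-23 - 114) = (2*4²/(1 + 4²))*(-23 - 114) = (2*16/(1 + 16))*(-137) = (2*16/17)*(-137) = (2*16*(1/17))*(-137) = (32/17)*(-137) = -4384/17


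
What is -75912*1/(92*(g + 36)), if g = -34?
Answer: -9489/23 ≈ -412.57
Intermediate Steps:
-75912*1/(92*(g + 36)) = -75912*1/(92*(-34 + 36)) = -75912/(2*92) = -75912/184 = -75912*1/184 = -9489/23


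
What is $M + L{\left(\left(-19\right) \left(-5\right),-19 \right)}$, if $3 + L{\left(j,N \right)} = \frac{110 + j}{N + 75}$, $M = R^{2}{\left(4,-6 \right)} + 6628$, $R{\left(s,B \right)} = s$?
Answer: $\frac{372101}{56} \approx 6644.7$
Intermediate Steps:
$M = 6644$ ($M = 4^{2} + 6628 = 16 + 6628 = 6644$)
$L{\left(j,N \right)} = -3 + \frac{110 + j}{75 + N}$ ($L{\left(j,N \right)} = -3 + \frac{110 + j}{N + 75} = -3 + \frac{110 + j}{75 + N}$)
$M + L{\left(\left(-19\right) \left(-5\right),-19 \right)} = 6644 + \frac{-115 - -95 - -57}{75 - 19} = 6644 + \frac{-115 + 95 + 57}{56} = 6644 + \frac{1}{56} \cdot 37 = 6644 + \frac{37}{56} = \frac{372101}{56}$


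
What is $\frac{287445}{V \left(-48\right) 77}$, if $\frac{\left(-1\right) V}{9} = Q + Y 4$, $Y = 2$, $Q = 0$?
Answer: $\frac{95815}{88704} \approx 1.0802$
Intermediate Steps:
$V = -72$ ($V = - 9 \left(0 + 2 \cdot 4\right) = - 9 \left(0 + 8\right) = \left(-9\right) 8 = -72$)
$\frac{287445}{V \left(-48\right) 77} = \frac{287445}{\left(-72\right) \left(-48\right) 77} = \frac{287445}{3456 \cdot 77} = \frac{287445}{266112} = 287445 \cdot \frac{1}{266112} = \frac{95815}{88704}$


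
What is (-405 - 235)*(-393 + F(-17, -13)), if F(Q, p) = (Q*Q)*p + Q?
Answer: 2666880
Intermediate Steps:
F(Q, p) = Q + p*Q² (F(Q, p) = Q²*p + Q = p*Q² + Q = Q + p*Q²)
(-405 - 235)*(-393 + F(-17, -13)) = (-405 - 235)*(-393 - 17*(1 - 17*(-13))) = -640*(-393 - 17*(1 + 221)) = -640*(-393 - 17*222) = -640*(-393 - 3774) = -640*(-4167) = 2666880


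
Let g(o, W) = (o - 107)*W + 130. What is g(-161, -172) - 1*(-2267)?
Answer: 48493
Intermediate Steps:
g(o, W) = 130 + W*(-107 + o) (g(o, W) = (-107 + o)*W + 130 = W*(-107 + o) + 130 = 130 + W*(-107 + o))
g(-161, -172) - 1*(-2267) = (130 - 107*(-172) - 172*(-161)) - 1*(-2267) = (130 + 18404 + 27692) + 2267 = 46226 + 2267 = 48493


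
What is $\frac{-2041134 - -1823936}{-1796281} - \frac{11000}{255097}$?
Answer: $\frac{35647467206}{458225894257} \approx 0.077795$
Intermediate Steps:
$\frac{-2041134 - -1823936}{-1796281} - \frac{11000}{255097} = \left(-2041134 + 1823936\right) \left(- \frac{1}{1796281}\right) - \frac{11000}{255097} = \left(-217198\right) \left(- \frac{1}{1796281}\right) - \frac{11000}{255097} = \frac{217198}{1796281} - \frac{11000}{255097} = \frac{35647467206}{458225894257}$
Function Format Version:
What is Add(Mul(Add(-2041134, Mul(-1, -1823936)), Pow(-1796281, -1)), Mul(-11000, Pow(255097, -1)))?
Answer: Rational(35647467206, 458225894257) ≈ 0.077795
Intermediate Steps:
Add(Mul(Add(-2041134, Mul(-1, -1823936)), Pow(-1796281, -1)), Mul(-11000, Pow(255097, -1))) = Add(Mul(Add(-2041134, 1823936), Rational(-1, 1796281)), Mul(-11000, Rational(1, 255097))) = Add(Mul(-217198, Rational(-1, 1796281)), Rational(-11000, 255097)) = Add(Rational(217198, 1796281), Rational(-11000, 255097)) = Rational(35647467206, 458225894257)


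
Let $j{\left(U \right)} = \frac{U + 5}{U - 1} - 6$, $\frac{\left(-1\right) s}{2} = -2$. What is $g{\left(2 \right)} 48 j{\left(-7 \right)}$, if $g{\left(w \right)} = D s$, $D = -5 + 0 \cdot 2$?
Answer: $5520$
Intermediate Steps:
$s = 4$ ($s = \left(-2\right) \left(-2\right) = 4$)
$D = -5$ ($D = -5 + 0 = -5$)
$g{\left(w \right)} = -20$ ($g{\left(w \right)} = \left(-5\right) 4 = -20$)
$j{\left(U \right)} = -6 + \frac{5 + U}{-1 + U}$ ($j{\left(U \right)} = \frac{5 + U}{-1 + U} - 6 = -6 + \frac{5 + U}{-1 + U}$)
$g{\left(2 \right)} 48 j{\left(-7 \right)} = \left(-20\right) 48 \frac{11 - -35}{-1 - 7} = - 960 \frac{11 + 35}{-8} = - 960 \left(\left(- \frac{1}{8}\right) 46\right) = \left(-960\right) \left(- \frac{23}{4}\right) = 5520$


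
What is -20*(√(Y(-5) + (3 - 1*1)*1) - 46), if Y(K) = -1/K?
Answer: 920 - 4*√55 ≈ 890.33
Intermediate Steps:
-20*(√(Y(-5) + (3 - 1*1)*1) - 46) = -20*(√(-1/(-5) + (3 - 1*1)*1) - 46) = -20*(√(-1*(-⅕) + (3 - 1)*1) - 46) = -20*(√(⅕ + 2*1) - 46) = -20*(√(⅕ + 2) - 46) = -20*(√(11/5) - 46) = -20*(√55/5 - 46) = -20*(-46 + √55/5) = 920 - 4*√55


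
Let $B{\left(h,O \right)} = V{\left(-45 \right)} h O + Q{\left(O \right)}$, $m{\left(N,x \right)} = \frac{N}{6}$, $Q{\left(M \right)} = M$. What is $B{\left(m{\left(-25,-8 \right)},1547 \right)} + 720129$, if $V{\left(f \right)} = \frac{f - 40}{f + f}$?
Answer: $\frac{77283533}{108} \approx 7.1559 \cdot 10^{5}$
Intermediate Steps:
$V{\left(f \right)} = \frac{-40 + f}{2 f}$
$m{\left(N,x \right)} = \frac{N}{6}$ ($m{\left(N,x \right)} = N \frac{1}{6} = \frac{N}{6}$)
$B{\left(h,O \right)} = O + \frac{17 O h}{18}$ ($B{\left(h,O \right)} = \frac{-40 - 45}{2 \left(-45\right)} h O + O = \frac{1}{2} \left(- \frac{1}{45}\right) \left(-85\right) h O + O = \frac{17 h}{18} O + O = \frac{17 O h}{18} + O = O + \frac{17 O h}{18}$)
$B{\left(m{\left(-25,-8 \right)},1547 \right)} + 720129 = \frac{1}{18} \cdot 1547 \left(18 + 17 \cdot \frac{1}{6} \left(-25\right)\right) + 720129 = \frac{1}{18} \cdot 1547 \left(18 + 17 \left(- \frac{25}{6}\right)\right) + 720129 = \frac{1}{18} \cdot 1547 \left(18 - \frac{425}{6}\right) + 720129 = \frac{1}{18} \cdot 1547 \left(- \frac{317}{6}\right) + 720129 = - \frac{490399}{108} + 720129 = \frac{77283533}{108}$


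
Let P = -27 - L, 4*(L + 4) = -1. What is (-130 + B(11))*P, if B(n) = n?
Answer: 10829/4 ≈ 2707.3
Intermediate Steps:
L = -17/4 (L = -4 + (¼)*(-1) = -4 - ¼ = -17/4 ≈ -4.2500)
P = -91/4 (P = -27 - 1*(-17/4) = -27 + 17/4 = -91/4 ≈ -22.750)
(-130 + B(11))*P = (-130 + 11)*(-91/4) = -119*(-91/4) = 10829/4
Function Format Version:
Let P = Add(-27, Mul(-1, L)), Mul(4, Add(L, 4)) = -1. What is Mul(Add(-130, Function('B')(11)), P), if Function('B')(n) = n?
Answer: Rational(10829, 4) ≈ 2707.3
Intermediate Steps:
L = Rational(-17, 4) (L = Add(-4, Mul(Rational(1, 4), -1)) = Add(-4, Rational(-1, 4)) = Rational(-17, 4) ≈ -4.2500)
P = Rational(-91, 4) (P = Add(-27, Mul(-1, Rational(-17, 4))) = Add(-27, Rational(17, 4)) = Rational(-91, 4) ≈ -22.750)
Mul(Add(-130, Function('B')(11)), P) = Mul(Add(-130, 11), Rational(-91, 4)) = Mul(-119, Rational(-91, 4)) = Rational(10829, 4)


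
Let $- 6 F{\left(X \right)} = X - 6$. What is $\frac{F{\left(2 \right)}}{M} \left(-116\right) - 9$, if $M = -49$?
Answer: $- \frac{1091}{147} \approx -7.4218$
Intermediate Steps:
$F{\left(X \right)} = 1 - \frac{X}{6}$ ($F{\left(X \right)} = - \frac{X - 6}{6} = - \frac{-6 + X}{6} = 1 - \frac{X}{6}$)
$\frac{F{\left(2 \right)}}{M} \left(-116\right) - 9 = \frac{1 - \frac{1}{3}}{-49} \left(-116\right) - 9 = \left(1 - \frac{1}{3}\right) \left(- \frac{1}{49}\right) \left(-116\right) - 9 = \frac{2}{3} \left(- \frac{1}{49}\right) \left(-116\right) - 9 = \left(- \frac{2}{147}\right) \left(-116\right) - 9 = \frac{232}{147} - 9 = - \frac{1091}{147}$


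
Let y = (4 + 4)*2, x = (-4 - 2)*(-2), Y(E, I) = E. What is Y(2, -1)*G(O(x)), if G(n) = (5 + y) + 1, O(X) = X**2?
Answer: 44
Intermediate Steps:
x = 12 (x = -6*(-2) = 12)
y = 16 (y = 8*2 = 16)
G(n) = 22 (G(n) = (5 + 16) + 1 = 21 + 1 = 22)
Y(2, -1)*G(O(x)) = 2*22 = 44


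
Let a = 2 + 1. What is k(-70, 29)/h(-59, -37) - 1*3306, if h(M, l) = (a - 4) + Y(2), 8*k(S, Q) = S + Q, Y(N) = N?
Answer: -26489/8 ≈ -3311.1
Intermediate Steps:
a = 3
k(S, Q) = Q/8 + S/8 (k(S, Q) = (S + Q)/8 = (Q + S)/8 = Q/8 + S/8)
h(M, l) = 1 (h(M, l) = (3 - 4) + 2 = -1 + 2 = 1)
k(-70, 29)/h(-59, -37) - 1*3306 = ((⅛)*29 + (⅛)*(-70))/1 - 1*3306 = (29/8 - 35/4)*1 - 3306 = -41/8*1 - 3306 = -41/8 - 3306 = -26489/8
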